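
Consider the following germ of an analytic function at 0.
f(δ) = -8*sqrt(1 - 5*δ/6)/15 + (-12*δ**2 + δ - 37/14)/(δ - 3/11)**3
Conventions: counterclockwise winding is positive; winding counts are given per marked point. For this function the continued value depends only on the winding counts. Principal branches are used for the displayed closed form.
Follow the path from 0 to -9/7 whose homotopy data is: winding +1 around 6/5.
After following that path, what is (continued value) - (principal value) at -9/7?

The rational part is single-valued and drops out of the difference; each branch term changes only by its own monodromy.
(-8/15)*sqrt(1 - δ/(6/5)): winding +1 is odd, the square root flips sign, contributing -2*(-8/15)*sqrt(1 - (-9/7)/(6/5)) = -2*(-8/15)*sqrt(29/14) = (8/105)*sqrt(406).
Summing the contributions at δ = -9/7 gives (8/105)*sqrt(406).

Continued minus principal equals (8/105)*sqrt(406).


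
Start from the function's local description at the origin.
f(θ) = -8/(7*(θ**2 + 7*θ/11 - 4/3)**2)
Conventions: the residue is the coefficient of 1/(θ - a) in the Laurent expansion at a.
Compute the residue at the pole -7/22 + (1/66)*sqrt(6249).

The factor θ**2 + 7*θ/11 - 4/3 splits as (θ - a)(θ - a') with a = -7/22 + (1/66)*sqrt(6249), a' = -7/22 - (1/66)*sqrt(6249). At the order-2 pole a set g(θ) = (θ - a)^2*f(θ) = [-8/7] / (θ - a')^2.
Order-2 pole: residue = g'(a); g'(-7/22 + (1/66)*sqrt(6249)) = (63888/30372223)*sqrt(6249), so the residue is (63888/30372223)*sqrt(6249).

The residue is (63888/30372223)*sqrt(6249).


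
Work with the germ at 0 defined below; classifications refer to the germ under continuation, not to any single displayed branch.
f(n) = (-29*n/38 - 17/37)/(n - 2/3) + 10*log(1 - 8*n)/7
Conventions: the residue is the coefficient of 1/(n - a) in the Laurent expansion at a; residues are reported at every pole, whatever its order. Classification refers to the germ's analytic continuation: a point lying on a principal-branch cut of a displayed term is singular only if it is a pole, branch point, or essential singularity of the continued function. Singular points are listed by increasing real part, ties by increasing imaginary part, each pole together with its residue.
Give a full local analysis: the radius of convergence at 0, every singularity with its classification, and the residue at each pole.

Denominator factor (n - 2/3): pole of order 1 at 2/3, modulus 2/3.
Branch term (10/7)*log(1 - n/(1/8)): its argument vanishes at n = 1/8, a logarithmic branch point, modulus 1/8.
The radius of convergence is the smallest modulus among the singular points: 1/8.
The branch term is analytic at 2/3 and contributes nothing to the residue; only the rational part matters.
At the order-1 pole 2/3 set g(n) = (n - (2/3))*(rational part) = -29*n/38 - 17/37.
Simple pole: residue = g(a) at a = 2/3, which is -2042/2109.
List the singular points by increasing real part (a conjugate pair: the negative imaginary part first).

Radius of convergence at 0: 1/8.
At 1/8: a logarithmic branch point.
At 2/3: a pole of order 1; residue -2042/2109.


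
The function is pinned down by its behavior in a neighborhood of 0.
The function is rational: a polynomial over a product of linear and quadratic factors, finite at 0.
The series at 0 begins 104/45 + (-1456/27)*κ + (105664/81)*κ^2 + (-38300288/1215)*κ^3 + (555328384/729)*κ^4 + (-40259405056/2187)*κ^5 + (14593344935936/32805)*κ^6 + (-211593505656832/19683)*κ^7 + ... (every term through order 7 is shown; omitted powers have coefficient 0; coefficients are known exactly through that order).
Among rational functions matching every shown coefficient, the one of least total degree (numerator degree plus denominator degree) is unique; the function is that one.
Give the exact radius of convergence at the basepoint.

No rational of total degree below 3 reproduces all 8 coefficients; solving the [0/3] Pade equations on them gives f(κ) = 13/(15*(κ - 3/2)*(κ**2 - 6*κ - 1/4)), whose expansion matches every shown term.
Denominator factor (κ**2 - 6*κ - 1/4): discriminant 37, real irrational roots 3 + (1/2)*sqrt(37) and 3 - (1/2)*sqrt(37); poles of order 1, moduli 3 + (1/2)*sqrt(37) and -3 + (1/2)*sqrt(37).
Denominator factor (κ - 3/2): pole of order 1 at 3/2, modulus 3/2.
The radius of convergence is the smallest modulus among the singular points: -3 + (1/2)*sqrt(37).

The radius of convergence is -3 + (1/2)*sqrt(37).


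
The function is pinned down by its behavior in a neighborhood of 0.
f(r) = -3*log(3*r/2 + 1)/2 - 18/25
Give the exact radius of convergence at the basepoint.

The radius of convergence is 2/3.

Branch term (-3/2)*log(1 - r/(-2/3)): its argument vanishes at r = -2/3, a logarithmic branch point, modulus 2/3.
The radius of convergence is the smallest modulus among the singular points: 2/3.


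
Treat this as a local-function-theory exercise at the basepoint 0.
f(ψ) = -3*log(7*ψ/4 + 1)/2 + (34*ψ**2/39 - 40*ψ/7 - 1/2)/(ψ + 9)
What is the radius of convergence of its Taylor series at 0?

The radius of convergence is 4/7.

Denominator factor (ψ + 9): pole of order 1 at -9, modulus 9.
Branch term (-3/2)*log(1 - ψ/(-4/7)): its argument vanishes at ψ = -4/7, a logarithmic branch point, modulus 4/7.
The radius of convergence is the smallest modulus among the singular points: 4/7.


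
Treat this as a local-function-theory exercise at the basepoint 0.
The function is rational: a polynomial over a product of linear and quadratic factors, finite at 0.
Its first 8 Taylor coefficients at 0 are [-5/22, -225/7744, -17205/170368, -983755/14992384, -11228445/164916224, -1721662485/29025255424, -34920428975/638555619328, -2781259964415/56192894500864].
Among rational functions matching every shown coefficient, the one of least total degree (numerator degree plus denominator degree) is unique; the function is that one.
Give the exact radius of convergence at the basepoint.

No rational of total degree below 4 reproduces all 8 coefficients; solving the [1/3] Pade equations on them gives f(λ) = (4 - 9*λ/8)/((λ - 11/10)*(λ + 4)**2), whose expansion matches every shown term.
Denominator factor (λ - 11/10): pole of order 1 at 11/10, modulus 11/10.
Denominator factor (λ + 4)^2: pole of order 2 at -4, modulus 4.
The radius of convergence is the smallest modulus among the singular points: 11/10.

The radius of convergence is 11/10.


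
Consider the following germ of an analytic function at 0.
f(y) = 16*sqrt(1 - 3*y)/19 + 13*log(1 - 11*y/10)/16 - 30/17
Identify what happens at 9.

The point is a regular point.

There is no denominator, hence no pole anywhere.
Branch term log(1 - y/(10/11)): argument at 9 is -89/10, nonzero, so 9 is not its branch point (a point on a principal cut is still regular for the continued germ).
Branch term sqrt(1 - y/(1/3)): argument at 9 is -26, nonzero, so 9 is not its branch point (a point on a principal cut is still regular for the continued germ).
So the germ continues analytically to 9.


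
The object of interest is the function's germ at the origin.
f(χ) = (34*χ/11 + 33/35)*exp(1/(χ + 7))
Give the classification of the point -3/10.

The point is a regular point.

There is no denominator, hence no pole anywhere.
The essential point of exp(1/(χ - (-7))) is -7, not -3/10.
So the germ continues analytically to -3/10.


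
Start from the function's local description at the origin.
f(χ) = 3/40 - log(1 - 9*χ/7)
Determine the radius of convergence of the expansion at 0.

The radius of convergence is 7/9.

Branch term (-1)*log(1 - χ/(7/9)): its argument vanishes at χ = 7/9, a logarithmic branch point, modulus 7/9.
The radius of convergence is the smallest modulus among the singular points: 7/9.


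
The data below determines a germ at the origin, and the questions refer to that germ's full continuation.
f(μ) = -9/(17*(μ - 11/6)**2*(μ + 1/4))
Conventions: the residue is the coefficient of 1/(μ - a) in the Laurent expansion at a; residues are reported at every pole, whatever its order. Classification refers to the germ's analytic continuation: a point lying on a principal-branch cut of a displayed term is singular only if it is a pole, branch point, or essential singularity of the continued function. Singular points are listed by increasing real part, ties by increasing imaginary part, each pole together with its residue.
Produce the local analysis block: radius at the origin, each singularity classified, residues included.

Radius of convergence at 0: 1/4.
At -1/4: a pole of order 1; residue -1296/10625.
At 11/6: a pole of order 2; residue 1296/10625.

Denominator factor (μ - 11/6)^2: pole of order 2 at 11/6, modulus 11/6.
Denominator factor (μ + 1/4): pole of order 1 at -1/4, modulus 1/4.
The radius of convergence is the smallest modulus among the singular points: 1/4.
At the order-1 pole -1/4 set g(μ) = (μ - (-1/4))*f(μ) = -9/(17*(μ - 11/6)**2).
Simple pole: residue = g(a) at a = -1/4, which is -1296/10625.
At the order-2 pole 11/6 set g(μ) = (μ - (11/6))^2*f(μ) = -9/(17*(μ + 1/4)).
Order-2 pole: residue = g'(a); g'(11/6) = 1296/10625, so the residue is 1296/10625.
List the singular points by increasing real part (a conjugate pair: the negative imaginary part first).


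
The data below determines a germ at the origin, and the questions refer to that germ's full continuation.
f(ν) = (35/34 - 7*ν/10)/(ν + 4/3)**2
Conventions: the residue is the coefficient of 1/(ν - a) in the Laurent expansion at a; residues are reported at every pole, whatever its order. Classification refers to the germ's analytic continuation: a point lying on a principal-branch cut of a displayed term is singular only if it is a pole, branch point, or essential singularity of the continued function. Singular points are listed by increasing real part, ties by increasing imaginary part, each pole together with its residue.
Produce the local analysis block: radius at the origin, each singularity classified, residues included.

Denominator factor (ν + 4/3)^2: pole of order 2 at -4/3, modulus 4/3.
The radius of convergence is the smallest modulus among the singular points: 4/3.
At the order-2 pole -4/3 set g(ν) = (ν - (-4/3))^2*f(ν) = 35/34 - 7*ν/10.
Order-2 pole: residue = g'(a); g'(-4/3) = -7/10, so the residue is -7/10.

Radius of convergence at 0: 4/3.
At -4/3: a pole of order 2; residue -7/10.


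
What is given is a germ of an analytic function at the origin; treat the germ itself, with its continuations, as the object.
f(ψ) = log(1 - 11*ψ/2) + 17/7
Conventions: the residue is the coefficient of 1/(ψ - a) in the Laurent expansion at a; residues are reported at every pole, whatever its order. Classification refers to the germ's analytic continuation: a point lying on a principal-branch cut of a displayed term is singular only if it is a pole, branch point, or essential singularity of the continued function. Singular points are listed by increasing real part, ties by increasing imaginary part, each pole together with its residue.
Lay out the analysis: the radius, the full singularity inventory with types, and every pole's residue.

Branch term (1)*log(1 - ψ/(2/11)): its argument vanishes at ψ = 2/11, a logarithmic branch point, modulus 2/11.
The radius of convergence is the smallest modulus among the singular points: 2/11.

Radius of convergence at 0: 2/11.
At 2/11: a logarithmic branch point.


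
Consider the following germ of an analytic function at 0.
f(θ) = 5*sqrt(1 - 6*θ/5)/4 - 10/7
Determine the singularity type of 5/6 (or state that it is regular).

The point is an algebraic (square-root) branch point.

The term (5/4)*sqrt(1 - θ/(5/6)) has argument 1 - 5/6/(5/6) = 0 at 5/6: a square-root (algebraic, two-sheeted) branch point; the remaining terms are analytic or single-valued there.


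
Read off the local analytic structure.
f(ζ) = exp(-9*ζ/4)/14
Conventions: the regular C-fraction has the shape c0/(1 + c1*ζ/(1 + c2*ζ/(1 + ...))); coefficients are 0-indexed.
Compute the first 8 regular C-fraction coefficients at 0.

The regular C-fraction coefficients are [1/14, 9/4, -9/8, 3/8, -3/8, 9/40, -9/40, 9/56].

Taylor coefficients (expand at 0): a_0 = 1/14, a_1 = -9/56, a_2 = 81/448, a_3 = -243/1792, a_4 = 2187/28672, a_5 = -19683/573440, a_6 = 59049/4587520, a_7 = -531441/128450560.
c0 = a_0 = 1/14. Peel one level at a time: if S = 1 + c*ζ/S' with S'(0) = 1, then c is the ζ-coefficient of S and S' = c*ζ/(S - 1).
S_1 = c0/f = 1 + (9/4)*ζ + (81/32)*ζ^2 + ...; c1 = 9/4.
S_2 = c1*ζ/(S_1 - 1) = 1 + (-9/8)*ζ + (27/64)*ζ^2 + ...; c2 = -9/8.
S_3 = c2*ζ/(S_2 - 1) = 1 + (3/8)*ζ + (9/64)*ζ^2 + ...; c3 = 3/8.
S_4 = c3*ζ/(S_3 - 1) = 1 + (-3/8)*ζ + (27/320)*ζ^2 + ...; c4 = -3/8.
S_5 = c4*ζ/(S_4 - 1) = 1 + (9/40)*ζ + (81/1600)*ζ^2 + ...; c5 = 9/40.
S_6 = c5*ζ/(S_5 - 1) = 1 + (-9/40)*ζ + (81/2240)*ζ^2 + ...; c6 = -9/40.
S_7 = c6*ζ/(S_6 - 1) = 1 + (9/56)*ζ + ...; c7 = 9/56.


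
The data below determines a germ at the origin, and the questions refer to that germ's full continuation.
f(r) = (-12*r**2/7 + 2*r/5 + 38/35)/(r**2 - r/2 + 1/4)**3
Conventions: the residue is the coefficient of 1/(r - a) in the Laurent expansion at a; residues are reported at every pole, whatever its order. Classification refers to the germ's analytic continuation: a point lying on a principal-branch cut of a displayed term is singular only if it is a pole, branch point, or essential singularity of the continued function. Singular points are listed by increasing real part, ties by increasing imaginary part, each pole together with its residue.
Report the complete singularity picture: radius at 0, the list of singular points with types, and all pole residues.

Radius of convergence at 0: 1/2.
At (1/4) - ((1/4)*sqrt(3))*i: a pole of order 3; residue ((2176/315)*sqrt(3))*i.
At (1/4) + ((1/4)*sqrt(3))*i: a pole of order 3; residue -((2176/315)*sqrt(3))*i.


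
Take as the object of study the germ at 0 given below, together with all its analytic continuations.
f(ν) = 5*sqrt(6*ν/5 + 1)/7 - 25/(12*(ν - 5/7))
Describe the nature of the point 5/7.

The denominator factor ν - 5/7 vanishes at 5/7 and appears to the power 1; the numerator there equals -25/12, nonzero, and no other factor vanishes.
The branch terms are analytic at this point.
Hence a pole whose order is the multiplicity, 1.

The point is a pole of order 1.


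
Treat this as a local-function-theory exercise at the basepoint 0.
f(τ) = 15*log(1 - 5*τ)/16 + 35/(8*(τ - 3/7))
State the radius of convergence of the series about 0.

Denominator factor (τ - 3/7): pole of order 1 at 3/7, modulus 3/7.
Branch term (15/16)*log(1 - τ/(1/5)): its argument vanishes at τ = 1/5, a logarithmic branch point, modulus 1/5.
The radius of convergence is the smallest modulus among the singular points: 1/5.

The radius of convergence is 1/5.


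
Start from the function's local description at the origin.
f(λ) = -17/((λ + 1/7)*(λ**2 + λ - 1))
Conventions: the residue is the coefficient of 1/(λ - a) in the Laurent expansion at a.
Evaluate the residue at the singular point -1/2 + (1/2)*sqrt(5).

The factor λ**2 + λ - 1 splits as (λ - a)(λ - a') with a = -1/2 + (1/2)*sqrt(5), a' = -1/2 - (1/2)*sqrt(5). At the order-1 pole a set g(λ) = (λ - a)*f(λ) = [-17/(λ + 1/7)] / (λ - a').
Simple pole: residue = g(a) at a = -1/2 + (1/2)*sqrt(5), which is -833/110 - (119/110)*sqrt(5).

The residue is -833/110 - (119/110)*sqrt(5).


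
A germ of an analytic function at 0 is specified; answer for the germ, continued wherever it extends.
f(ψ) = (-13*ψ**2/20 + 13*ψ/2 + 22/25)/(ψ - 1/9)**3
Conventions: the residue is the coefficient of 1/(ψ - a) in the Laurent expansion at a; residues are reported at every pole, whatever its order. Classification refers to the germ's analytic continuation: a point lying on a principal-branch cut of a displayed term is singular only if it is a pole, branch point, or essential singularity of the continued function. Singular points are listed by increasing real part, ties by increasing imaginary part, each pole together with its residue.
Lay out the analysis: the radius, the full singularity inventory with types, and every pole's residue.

Radius of convergence at 0: 1/9.
At 1/9: a pole of order 3; residue -13/20.

Denominator factor (ψ - 1/9)^3: pole of order 3 at 1/9, modulus 1/9.
The radius of convergence is the smallest modulus among the singular points: 1/9.
At the order-3 pole 1/9 set g(ψ) = (ψ - (1/9))^3*f(ψ) = -13*ψ**2/20 + 13*ψ/2 + 22/25.
Order-3 pole: residue = g''(a)/2; g''(1/9) = -13/10, so the residue is -13/20.


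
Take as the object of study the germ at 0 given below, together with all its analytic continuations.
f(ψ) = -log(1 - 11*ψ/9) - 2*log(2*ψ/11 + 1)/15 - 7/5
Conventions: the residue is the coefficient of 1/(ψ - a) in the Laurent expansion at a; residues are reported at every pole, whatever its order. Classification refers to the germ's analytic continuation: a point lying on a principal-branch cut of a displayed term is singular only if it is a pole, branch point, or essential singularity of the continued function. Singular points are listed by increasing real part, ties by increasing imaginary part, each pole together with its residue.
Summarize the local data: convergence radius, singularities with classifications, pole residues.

Radius of convergence at 0: 9/11.
At -11/2: a logarithmic branch point.
At 9/11: a logarithmic branch point.

Branch term (-2/15)*log(1 - ψ/(-11/2)): its argument vanishes at ψ = -11/2, a logarithmic branch point, modulus 11/2.
Branch term (-1)*log(1 - ψ/(9/11)): its argument vanishes at ψ = 9/11, a logarithmic branch point, modulus 9/11.
The radius of convergence is the smallest modulus among the singular points: 9/11.
List the singular points by increasing real part (a conjugate pair: the negative imaginary part first).


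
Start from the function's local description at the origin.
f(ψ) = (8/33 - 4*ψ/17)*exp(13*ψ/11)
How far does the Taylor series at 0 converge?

The factor exp(13*ψ/11) is entire and contributes no finite singular point.
The polynomial part has no poles.
No finite singular points: the Taylor series at 0 converges everywhere.

The radius of convergence is infinite.


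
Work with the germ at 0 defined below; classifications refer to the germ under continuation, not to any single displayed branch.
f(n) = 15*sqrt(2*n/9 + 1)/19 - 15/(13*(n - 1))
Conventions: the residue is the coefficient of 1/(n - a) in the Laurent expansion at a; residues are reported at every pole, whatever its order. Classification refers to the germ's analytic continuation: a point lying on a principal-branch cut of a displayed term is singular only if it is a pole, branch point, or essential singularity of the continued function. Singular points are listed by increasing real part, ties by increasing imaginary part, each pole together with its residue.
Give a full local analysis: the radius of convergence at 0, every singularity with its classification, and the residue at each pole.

Denominator factor (n - 1): pole of order 1 at 1, modulus 1.
Branch term (15/19)*sqrt(1 - n/(-9/2)): its argument vanishes at n = -9/2, a square-root branch point, modulus 9/2.
The radius of convergence is the smallest modulus among the singular points: 1.
The branch term is analytic at 1 and contributes nothing to the residue; only the rational part matters.
At the order-1 pole 1 set g(n) = (n - (1))*(rational part) = -15/13.
Simple pole: residue = g(a) at a = 1, which is -15/13.
List the singular points by increasing real part (a conjugate pair: the negative imaginary part first).

Radius of convergence at 0: 1.
At -9/2: an algebraic (square-root) branch point.
At 1: a pole of order 1; residue -15/13.


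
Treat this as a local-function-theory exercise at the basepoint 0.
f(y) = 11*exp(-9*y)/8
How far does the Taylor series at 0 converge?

The radius of convergence is infinite.

The factor exp(-9*y) is entire and contributes no finite singular point.
The polynomial part has no poles.
No finite singular points: the Taylor series at 0 converges everywhere.


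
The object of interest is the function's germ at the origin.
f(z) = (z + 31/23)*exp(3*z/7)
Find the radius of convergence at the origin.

The radius of convergence is infinite.

The factor exp(3*z/7) is entire and contributes no finite singular point.
The polynomial part has no poles.
No finite singular points: the Taylor series at 0 converges everywhere.


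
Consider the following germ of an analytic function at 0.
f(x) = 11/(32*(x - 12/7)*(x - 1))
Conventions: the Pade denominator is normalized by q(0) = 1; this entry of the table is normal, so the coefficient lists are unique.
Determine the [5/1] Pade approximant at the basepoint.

The Pade approximant has numerator coefficients [77/384, 25012295/220288128, 728189/11594112, 26411/795264, 184877/11594112, 1294139/220288128]; denominator coefficients [1, -7001653/6884004].

Taylor coefficients needed (expand at 0): a_0 = 77/384, a_1 = 1463/4608, a_2 = 21329/55296, a_3 = 282359/663552, a_4 = 3573185/7962624, a_5 = 44172359/95551488, a_6 = 539127281/1146617856.
Write the denominator as Q(x) = 1 + q1*x. Requiring Q*f - P = O(x^7) with deg P <= 5 kills the coefficients of x^6..x^6 in Q*f:
  x^6: a_6 + q1*a_5 = 0, i.e. 539127281/1146617856 + (44172359/95551488)*q1 = 0.
Solving this linear system: q1 = -7001653/6884004.
The numerator is Q*f truncated at degree 5: P0 = a_0 = 77/384; P1 = a_1 + q1*a_0 = 25012295/220288128; P2 = a_2 + q1*a_1 = 728189/11594112; P3 = a_3 + q1*a_2 = 26411/795264; P4 = a_4 + q1*a_3 = 184877/11594112; P5 = a_5 + q1*a_4 = 1294139/220288128.


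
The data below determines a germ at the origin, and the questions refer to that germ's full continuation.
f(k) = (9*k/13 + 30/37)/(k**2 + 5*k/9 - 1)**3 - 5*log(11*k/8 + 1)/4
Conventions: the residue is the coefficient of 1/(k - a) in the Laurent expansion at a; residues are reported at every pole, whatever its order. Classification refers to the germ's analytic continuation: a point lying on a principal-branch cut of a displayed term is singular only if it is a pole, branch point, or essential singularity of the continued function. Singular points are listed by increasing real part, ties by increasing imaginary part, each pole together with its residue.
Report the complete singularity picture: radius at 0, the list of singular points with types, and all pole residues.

Denominator factor (k**2 + 5*k/9 - 1)^3: discriminant 349/81, real irrational roots -5/18 + (1/18)*sqrt(349) and -5/18 - (1/18)*sqrt(349); poles of order 3, moduli -5/18 + (1/18)*sqrt(349) and 5/18 + (1/18)*sqrt(349).
Branch term (-5/4)*log(1 - k/(-8/11)): its argument vanishes at k = -8/11, a logarithmic branch point, modulus 8/11.
The radius of convergence is the smallest modulus among the singular points: 8/11.
The branch term is analytic at -5/18 - (1/18)*sqrt(349) and contributes nothing to the residue; only the rational part matters.
The factor k**2 + 5*k/9 - 1 splits as (k - a)(k - a') with a = -5/18 - (1/18)*sqrt(349), a' = -5/18 + (1/18)*sqrt(349). At the order-3 pole a set g(k) = (k - a)^3*(rational part) = [9*k/13 + 30/37] / (k - a')^3.
Order-3 pole: residue = g''(a)/2; g''(-5/18 - (1/18)*sqrt(349)) = -(210804930/20446612069)*sqrt(349), so the residue is -(105402465/20446612069)*sqrt(349).
The branch term is analytic at -5/18 + (1/18)*sqrt(349) and contributes nothing to the residue; only the rational part matters.
The factor k**2 + 5*k/9 - 1 splits as (k - a)(k - a') with a = -5/18 + (1/18)*sqrt(349), a' = -5/18 - (1/18)*sqrt(349). At the order-3 pole a set g(k) = (k - a)^3*(rational part) = [9*k/13 + 30/37] / (k - a')^3.
Order-3 pole: residue = g''(a)/2; g''(-5/18 + (1/18)*sqrt(349)) = (210804930/20446612069)*sqrt(349), so the residue is (105402465/20446612069)*sqrt(349).
List the singular points by increasing real part (a conjugate pair: the negative imaginary part first).

Radius of convergence at 0: 8/11.
At -5/18 - (1/18)*sqrt(349): a pole of order 3; residue -(105402465/20446612069)*sqrt(349).
At -8/11: a logarithmic branch point.
At -5/18 + (1/18)*sqrt(349): a pole of order 3; residue (105402465/20446612069)*sqrt(349).


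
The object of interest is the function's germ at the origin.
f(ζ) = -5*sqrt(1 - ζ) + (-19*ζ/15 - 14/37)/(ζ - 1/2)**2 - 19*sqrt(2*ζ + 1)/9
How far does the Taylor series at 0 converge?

The radius of convergence is 1/2.

Denominator factor (ζ - 1/2)^2: pole of order 2 at 1/2, modulus 1/2.
Branch term (-5)*sqrt(1 - ζ/(1)): its argument vanishes at ζ = 1, a square-root branch point, modulus 1.
Branch term (-19/9)*sqrt(1 - ζ/(-1/2)): its argument vanishes at ζ = -1/2, a square-root branch point, modulus 1/2.
The radius of convergence is the smallest modulus among the singular points: 1/2.


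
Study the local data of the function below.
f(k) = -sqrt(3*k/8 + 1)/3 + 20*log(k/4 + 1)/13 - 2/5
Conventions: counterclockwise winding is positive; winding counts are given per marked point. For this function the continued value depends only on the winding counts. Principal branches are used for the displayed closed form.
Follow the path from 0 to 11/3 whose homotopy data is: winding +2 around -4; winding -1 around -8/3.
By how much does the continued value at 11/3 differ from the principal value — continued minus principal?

The rational part is single-valued and drops out of the difference; each branch term changes only by its own monodromy.
(-1/3)*sqrt(1 - k/(-8/3)): winding -1 is odd, the square root flips sign, contributing -2*(-1/3)*sqrt(1 - (11/3)/(-8/3)) = -2*(-1/3)*sqrt(19/8) = (1/6)*sqrt(38).
(20/13)*log(1 - k/(-4)): each positive loop around -4 adds 2*pi*i to the log, so winding +2 contributes (20/13)*(2)*2*pi*i = (80/13)*pi*i.
Summing the contributions at k = 11/3 gives ((1/6)*sqrt(38)) + ((80/13)*pi)*i.

Continued minus principal equals ((1/6)*sqrt(38)) + ((80/13)*pi)*i.


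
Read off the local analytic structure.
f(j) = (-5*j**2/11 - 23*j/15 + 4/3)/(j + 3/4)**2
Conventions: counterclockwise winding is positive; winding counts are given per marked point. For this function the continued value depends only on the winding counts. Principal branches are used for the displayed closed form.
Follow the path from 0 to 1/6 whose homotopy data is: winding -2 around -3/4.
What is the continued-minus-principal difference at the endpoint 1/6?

The function is rational, hence single-valued: continuing it around any pole returns the same value, so the difference is 0.

Continued minus principal equals 0.


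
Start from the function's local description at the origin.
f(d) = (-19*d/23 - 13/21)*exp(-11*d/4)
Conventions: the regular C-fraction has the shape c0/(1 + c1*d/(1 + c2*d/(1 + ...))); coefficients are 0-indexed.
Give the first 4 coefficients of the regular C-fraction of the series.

The regular C-fraction coefficients are [-13/21, 1693/1196, -5413465/4049656, 184651863539/219959909880].

Taylor coefficients (expand at 0): a_0 = -13/21, a_1 = 1693/1932, a_2 = -1067/15456, a_3 = -181379/185472.
c0 = a_0 = -13/21. Peel one level at a time: if S = 1 + c*d/S' with S'(0) = 1, then c is the d-coefficient of S and S' = c*d/(S - 1).
S_1 = c0/f = 1 + (1693/1196)*d + (5413465/2860832)*d^2 + ...; c1 = 1693/1196.
S_2 = c1*d/(S_1 - 1) = 1 + (-5413465/4049656)*d + (617564761/550319808)*d^2 + ...; c2 = -5413465/4049656.
S_3 = c2*d/(S_2 - 1) = 1 + (184651863539/219959909880)*d + ...; c3 = 184651863539/219959909880.


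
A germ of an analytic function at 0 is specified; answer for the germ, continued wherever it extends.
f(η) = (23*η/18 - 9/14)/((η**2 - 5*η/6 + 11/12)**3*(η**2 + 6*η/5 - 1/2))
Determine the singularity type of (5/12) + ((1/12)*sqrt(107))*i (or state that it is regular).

The denominator factor η**2 - 5*η/6 + 11/12 vanishes at (5/12) + ((1/12)*sqrt(107))*i and appears to the power 3; the numerator there equals (-167/1512) + ((23/216)*sqrt(107))*i, nonzero, and no other factor vanishes.
Hence a pole whose order is the multiplicity, 3.

The point is a pole of order 3.


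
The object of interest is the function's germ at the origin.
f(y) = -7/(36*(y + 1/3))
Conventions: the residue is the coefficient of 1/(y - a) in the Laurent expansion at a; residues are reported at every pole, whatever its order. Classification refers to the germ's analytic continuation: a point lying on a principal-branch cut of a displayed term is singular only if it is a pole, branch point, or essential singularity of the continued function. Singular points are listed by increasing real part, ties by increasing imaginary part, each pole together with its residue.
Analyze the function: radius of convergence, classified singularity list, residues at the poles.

Radius of convergence at 0: 1/3.
At -1/3: a pole of order 1; residue -7/36.

Denominator factor (y + 1/3): pole of order 1 at -1/3, modulus 1/3.
The radius of convergence is the smallest modulus among the singular points: 1/3.
At the order-1 pole -1/3 set g(y) = (y - (-1/3))*f(y) = -7/36.
Simple pole: residue = g(a) at a = -1/3, which is -7/36.


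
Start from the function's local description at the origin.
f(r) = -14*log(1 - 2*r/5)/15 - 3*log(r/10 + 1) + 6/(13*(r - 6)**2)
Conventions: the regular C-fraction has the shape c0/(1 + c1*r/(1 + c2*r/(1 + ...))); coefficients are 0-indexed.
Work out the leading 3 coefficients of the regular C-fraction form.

Taylor coefficients (expand at 0): a_0 = 1/78, a_1 = 227/2925, a_2 = 1327/14625.
c0 = a_0 = 1/78. Peel one level at a time: if S = 1 + c*r/S' with S'(0) = 1, then c is the r-coefficient of S and S' = c*r/(S - 1).
S_1 = c0/f = 1 + (-454/75)*r + (166306/5625)*r^2 + ...; c1 = -454/75.
S_2 = c1*r/(S_1 - 1) = 1 + (83153/17025)*r + ...; c2 = 83153/17025.

The regular C-fraction coefficients are [1/78, -454/75, 83153/17025].


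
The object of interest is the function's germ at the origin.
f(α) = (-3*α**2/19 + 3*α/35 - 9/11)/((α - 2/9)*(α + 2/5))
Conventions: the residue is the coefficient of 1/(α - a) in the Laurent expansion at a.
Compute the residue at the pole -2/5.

The residue is 288927/204820.

At the order-1 pole -2/5 set g(α) = (α - (-2/5))*f(α) = (-3*α**2/19 + 3*α/35 - 9/11)/(α - 2/9).
Simple pole: residue = g(a) at a = -2/5, which is 288927/204820.


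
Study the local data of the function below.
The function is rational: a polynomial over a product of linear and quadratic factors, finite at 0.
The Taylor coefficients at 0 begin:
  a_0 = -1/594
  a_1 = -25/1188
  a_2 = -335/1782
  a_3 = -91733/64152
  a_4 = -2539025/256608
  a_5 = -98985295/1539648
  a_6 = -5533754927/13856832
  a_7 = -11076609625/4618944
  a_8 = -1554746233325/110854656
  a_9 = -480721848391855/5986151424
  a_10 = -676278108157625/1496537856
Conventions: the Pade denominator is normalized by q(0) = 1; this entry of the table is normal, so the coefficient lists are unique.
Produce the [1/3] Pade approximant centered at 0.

The Pade approximant has numerator coefficients [-1/594, 75/4682]; denominator coefficients [1, -103075/4682, 4593685/28092, -219988531/505656].


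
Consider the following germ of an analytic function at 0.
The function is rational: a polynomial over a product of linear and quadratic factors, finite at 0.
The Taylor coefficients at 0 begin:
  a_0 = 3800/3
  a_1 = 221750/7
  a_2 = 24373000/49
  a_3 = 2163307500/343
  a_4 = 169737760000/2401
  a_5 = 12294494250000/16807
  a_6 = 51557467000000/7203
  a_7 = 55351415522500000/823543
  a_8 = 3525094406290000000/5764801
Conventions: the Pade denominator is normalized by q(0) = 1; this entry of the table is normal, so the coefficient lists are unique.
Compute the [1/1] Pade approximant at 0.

Taylor coefficients needed (read off): a_0 = 3800/3, a_1 = 221750/7, a_2 = 24373000/49.
Write the denominator as Q(μ) = 1 + q1*μ. Requiring Q*f - P = O(μ^3) with deg P <= 1 kills the coefficients of μ^2..μ^2 in Q*f:
  μ^2: a_2 + q1*a_1 = 0, i.e. 24373000/49 + (221750/7)*q1 = 0.
Solving this linear system: q1 = -97492/6209.
The numerator is Q*f truncated at degree 1: P0 = a_0 = 3800/3; P1 = a_1 + q1*a_0 = 31372450/2661.

The Pade approximant has numerator coefficients [3800/3, 31372450/2661]; denominator coefficients [1, -97492/6209].


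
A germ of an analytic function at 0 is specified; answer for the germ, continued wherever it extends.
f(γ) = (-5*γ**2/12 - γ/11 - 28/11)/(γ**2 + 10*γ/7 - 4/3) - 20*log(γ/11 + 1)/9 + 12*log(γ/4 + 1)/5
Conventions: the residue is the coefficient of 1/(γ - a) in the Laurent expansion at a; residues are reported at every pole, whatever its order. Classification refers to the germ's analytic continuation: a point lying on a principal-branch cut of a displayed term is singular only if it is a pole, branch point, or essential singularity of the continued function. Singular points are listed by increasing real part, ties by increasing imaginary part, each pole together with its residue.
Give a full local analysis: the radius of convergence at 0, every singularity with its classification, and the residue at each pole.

Radius of convergence at 0: -5/7 + (1/21)*sqrt(813).
At -11: a logarithmic branch point.
At -4: a logarithmic branch point.
At -5/7 - (1/21)*sqrt(813): a pole of order 1; residue 233/924 + (33581/751212)*sqrt(813).
At -5/7 + (1/21)*sqrt(813): a pole of order 1; residue 233/924 - (33581/751212)*sqrt(813).

Denominator factor (γ**2 + 10*γ/7 - 4/3): discriminant 1084/147, real irrational roots -5/7 + (1/21)*sqrt(813) and -5/7 - (1/21)*sqrt(813); poles of order 1, moduli -5/7 + (1/21)*sqrt(813) and 5/7 + (1/21)*sqrt(813).
Branch term (12/5)*log(1 - γ/(-4)): its argument vanishes at γ = -4, a logarithmic branch point, modulus 4.
Branch term (-20/9)*log(1 - γ/(-11)): its argument vanishes at γ = -11, a logarithmic branch point, modulus 11.
The radius of convergence is the smallest modulus among the singular points: -5/7 + (1/21)*sqrt(813).
The branch terms are analytic at -5/7 - (1/21)*sqrt(813) and contribute nothing to the residue; only the rational part matters.
The factor γ**2 + 10*γ/7 - 4/3 splits as (γ - a)(γ - a') with a = -5/7 - (1/21)*sqrt(813), a' = -5/7 + (1/21)*sqrt(813). At the order-1 pole a set g(γ) = (γ - a)*(rational part) = [-5*γ**2/12 - γ/11 - 28/11] / (γ - a').
Simple pole: residue = g(a) at a = -5/7 - (1/21)*sqrt(813), which is 233/924 + (33581/751212)*sqrt(813).
The branch terms are analytic at -5/7 + (1/21)*sqrt(813) and contribute nothing to the residue; only the rational part matters.
The factor γ**2 + 10*γ/7 - 4/3 splits as (γ - a)(γ - a') with a = -5/7 + (1/21)*sqrt(813), a' = -5/7 - (1/21)*sqrt(813). At the order-1 pole a set g(γ) = (γ - a)*(rational part) = [-5*γ**2/12 - γ/11 - 28/11] / (γ - a').
Simple pole: residue = g(a) at a = -5/7 + (1/21)*sqrt(813), which is 233/924 - (33581/751212)*sqrt(813).
List the singular points by increasing real part (a conjugate pair: the negative imaginary part first).


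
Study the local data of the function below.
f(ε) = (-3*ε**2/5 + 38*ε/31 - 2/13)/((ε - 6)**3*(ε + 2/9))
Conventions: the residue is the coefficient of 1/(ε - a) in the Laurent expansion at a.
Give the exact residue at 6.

The residue is -334827/176933120.

At the order-3 pole 6 set g(ε) = (ε - (6))^3*f(ε) = (-3*ε**2/5 + 38*ε/31 - 2/13)/(ε + 2/9).
Order-3 pole: residue = g''(a)/2; g''(6) = -334827/88466560, so the residue is -334827/176933120.


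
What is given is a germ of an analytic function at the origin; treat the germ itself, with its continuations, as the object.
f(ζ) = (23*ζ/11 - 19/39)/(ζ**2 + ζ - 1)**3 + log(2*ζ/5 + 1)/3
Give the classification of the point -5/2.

The term (1/3)*log(1 - ζ/(-5/2)) has argument 1 - -5/2/(-5/2) = 0 at -5/2: a logarithmic (infinitely-sheeted) branch point; the remaining terms are analytic or single-valued there.

The point is a logarithmic branch point.


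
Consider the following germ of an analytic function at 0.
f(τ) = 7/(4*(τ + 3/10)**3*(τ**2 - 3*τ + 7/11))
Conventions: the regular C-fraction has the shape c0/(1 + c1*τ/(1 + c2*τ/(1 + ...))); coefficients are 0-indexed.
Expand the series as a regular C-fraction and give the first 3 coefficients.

Taylor coefficients (expand at 0): a_0 = 2750/27, a_1 = -101750/189, a_2 = 16241500/3969.
c0 = a_0 = 2750/27. Peel one level at a time: if S = 1 + c*τ/S' with S'(0) = 1, then c is the τ-coefficient of S and S' = c*τ/(S - 1).
S_1 = c0/f = 1 + (37/7)*τ + (-257/21)*τ^2 + ...; c1 = 37/7.
S_2 = c1*τ/(S_1 - 1) = 1 + (257/111)*τ + ...; c2 = 257/111.

The regular C-fraction coefficients are [2750/27, 37/7, 257/111].


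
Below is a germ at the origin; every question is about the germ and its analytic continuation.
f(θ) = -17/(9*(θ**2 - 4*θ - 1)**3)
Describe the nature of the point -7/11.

Denominator factors: θ**2 - 4*θ - 1 = 236/121 at θ = -7/11 — none vanishes.
So the germ continues analytically to -7/11.

The point is a regular point.


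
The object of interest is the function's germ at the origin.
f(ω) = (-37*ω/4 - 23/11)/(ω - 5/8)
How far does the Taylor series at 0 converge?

The radius of convergence is 5/8.

Denominator factor (ω - 5/8): pole of order 1 at 5/8, modulus 5/8.
The radius of convergence is the smallest modulus among the singular points: 5/8.


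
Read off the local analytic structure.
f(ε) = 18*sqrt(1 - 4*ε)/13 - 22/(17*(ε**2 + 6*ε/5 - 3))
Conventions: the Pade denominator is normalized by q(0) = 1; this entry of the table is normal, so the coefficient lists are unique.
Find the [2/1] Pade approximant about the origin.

The Pade approximant has numerator coefficients [1204/663, -1354720544/210698085, 1848483974/632094255]; denominator coefficients [1, -670768/317795].

Taylor coefficients needed (expand at 0): a_0 = 1204/663, a_1 = -8608/3315, a_2 = -127118/49725, a_3 = -1341536/248625.
Write the denominator as Q(ε) = 1 + q1*ε. Requiring Q*f - P = O(ε^4) with deg P <= 2 kills the coefficients of ε^3..ε^3 in Q*f:
  ε^3: a_3 + q1*a_2 = 0, i.e. -1341536/248625 + (-127118/49725)*q1 = 0.
Solving this linear system: q1 = -670768/317795.
The numerator is Q*f truncated at degree 2: P0 = a_0 = 1204/663; P1 = a_1 + q1*a_0 = -1354720544/210698085; P2 = a_2 + q1*a_1 = 1848483974/632094255.


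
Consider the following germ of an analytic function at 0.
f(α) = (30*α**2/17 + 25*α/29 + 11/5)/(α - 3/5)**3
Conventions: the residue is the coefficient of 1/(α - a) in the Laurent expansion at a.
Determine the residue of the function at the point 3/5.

The residue is 30/17.

At the order-3 pole 3/5 set g(α) = (α - (3/5))^3*f(α) = 30*α**2/17 + 25*α/29 + 11/5.
Order-3 pole: residue = g''(a)/2; g''(3/5) = 60/17, so the residue is 30/17.


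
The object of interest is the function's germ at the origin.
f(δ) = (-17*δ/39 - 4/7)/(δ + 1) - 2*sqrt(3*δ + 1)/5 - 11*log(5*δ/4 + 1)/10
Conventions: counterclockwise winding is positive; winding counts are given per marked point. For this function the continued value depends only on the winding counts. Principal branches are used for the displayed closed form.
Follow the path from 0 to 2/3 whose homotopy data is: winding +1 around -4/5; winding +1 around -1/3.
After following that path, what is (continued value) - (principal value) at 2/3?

The rational part is single-valued and drops out of the difference; each branch term changes only by its own monodromy.
(-2/5)*sqrt(1 - δ/(-1/3)): winding +1 is odd, the square root flips sign, contributing -2*(-2/5)*sqrt(1 - (2/3)/(-1/3)) = -2*(-2/5)*sqrt(3) = (4/5)*sqrt(3).
(-11/10)*log(1 - δ/(-4/5)): each positive loop around -4/5 adds 2*pi*i to the log, so winding +1 contributes (-11/10)*(1)*2*pi*i = -(11/5)*pi*i.
Summing the contributions at δ = 2/3 gives ((4/5)*sqrt(3)) - ((11/5)*pi)*i.

Continued minus principal equals ((4/5)*sqrt(3)) - ((11/5)*pi)*i.


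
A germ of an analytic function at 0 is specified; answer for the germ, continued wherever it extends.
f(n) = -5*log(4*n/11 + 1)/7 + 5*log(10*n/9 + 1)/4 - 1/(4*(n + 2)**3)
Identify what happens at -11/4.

The point is a logarithmic branch point.

The term (-5/7)*log(1 - n/(-11/4)) has argument 1 - -11/4/(-11/4) = 0 at -11/4: a logarithmic (infinitely-sheeted) branch point; the remaining terms are analytic or single-valued there.


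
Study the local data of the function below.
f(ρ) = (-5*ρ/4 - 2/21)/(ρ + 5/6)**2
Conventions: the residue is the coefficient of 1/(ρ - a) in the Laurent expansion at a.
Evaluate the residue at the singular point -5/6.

The residue is -5/4.

At the order-2 pole -5/6 set g(ρ) = (ρ - (-5/6))^2*f(ρ) = -5*ρ/4 - 2/21.
Order-2 pole: residue = g'(a); g'(-5/6) = -5/4, so the residue is -5/4.
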